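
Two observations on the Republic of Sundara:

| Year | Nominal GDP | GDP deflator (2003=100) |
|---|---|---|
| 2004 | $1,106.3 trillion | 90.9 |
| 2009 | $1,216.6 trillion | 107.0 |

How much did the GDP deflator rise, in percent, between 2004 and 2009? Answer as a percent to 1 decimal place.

17.7%

Price-level change = 107.0 / 90.9 − 1 = 0.1771.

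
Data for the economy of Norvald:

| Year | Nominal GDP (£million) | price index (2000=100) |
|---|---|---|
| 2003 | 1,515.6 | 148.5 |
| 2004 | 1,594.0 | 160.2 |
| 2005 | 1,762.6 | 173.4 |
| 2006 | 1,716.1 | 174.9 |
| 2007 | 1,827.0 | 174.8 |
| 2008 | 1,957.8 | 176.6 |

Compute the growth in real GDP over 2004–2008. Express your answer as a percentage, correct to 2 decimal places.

Real GDP 2004 = 1594.0/1.602 = 995.01.
Real GDP 2008 = 1957.8/1.766 = 1108.61.
Change = 1108.61/995.01 − 1 = 0.1142.

11.42%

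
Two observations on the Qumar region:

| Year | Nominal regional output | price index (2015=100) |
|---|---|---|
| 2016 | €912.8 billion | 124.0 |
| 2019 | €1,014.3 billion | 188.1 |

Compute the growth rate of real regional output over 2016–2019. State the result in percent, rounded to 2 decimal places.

Real regional output 2016 = 912.8 / 1.240 = 736.13.
Real regional output 2019 = 1014.3 / 1.881 = 539.23.
Real growth = 539.23 / 736.13 − 1 = -0.2675.

-26.75%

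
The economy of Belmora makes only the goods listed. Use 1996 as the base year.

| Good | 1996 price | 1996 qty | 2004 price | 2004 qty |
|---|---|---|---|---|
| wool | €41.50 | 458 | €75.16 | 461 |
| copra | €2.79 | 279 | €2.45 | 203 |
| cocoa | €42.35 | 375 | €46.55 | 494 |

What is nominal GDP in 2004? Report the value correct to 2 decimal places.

Nominal GDP 2004 = Σ (p_2004 × q_2004) = 75.16·461 + 2.45·203 + 46.55·494 = 58141.81.

€58141.81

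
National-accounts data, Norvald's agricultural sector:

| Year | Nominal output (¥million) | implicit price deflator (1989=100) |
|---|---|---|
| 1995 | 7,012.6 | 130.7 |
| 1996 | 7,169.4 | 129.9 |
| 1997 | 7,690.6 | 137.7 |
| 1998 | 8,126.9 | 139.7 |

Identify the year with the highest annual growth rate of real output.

1996: real = 7169.4/1.299 = 5519.17; growth vs 1995 (5365.42) = 2.87%.
1997: real = 7690.6/1.377 = 5585.04; growth vs 1996 (5519.17) = 1.19%.
1998: real = 8126.9/1.397 = 5817.39; growth vs 1997 (5585.04) = 4.16%.

1998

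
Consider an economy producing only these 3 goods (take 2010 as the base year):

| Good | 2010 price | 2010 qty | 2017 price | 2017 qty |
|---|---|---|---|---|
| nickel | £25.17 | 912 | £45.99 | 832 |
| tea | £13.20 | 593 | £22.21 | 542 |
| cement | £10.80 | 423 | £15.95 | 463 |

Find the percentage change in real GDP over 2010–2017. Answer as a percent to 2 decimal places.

-6.38%

Real GDP 2010 = Nominal GDP 2010 = 25.17·912 + 13.20·593 + 10.80·423 = 35351.04.
Real GDP 2017 (at 2010 prices) = 25.17·832 + 13.20·542 + 10.80·463 = 33096.24.
Real growth = 33096.24/35351.04 − 1 = -0.0638.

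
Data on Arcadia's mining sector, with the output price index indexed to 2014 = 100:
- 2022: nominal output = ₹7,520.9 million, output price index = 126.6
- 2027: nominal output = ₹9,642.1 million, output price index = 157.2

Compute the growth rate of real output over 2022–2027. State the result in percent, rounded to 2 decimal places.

3.25%

Real output 2022 = 7520.9 / 1.266 = 5940.68.
Real output 2027 = 9642.1 / 1.572 = 6133.65.
Real growth = 6133.65 / 5940.68 − 1 = 0.0325.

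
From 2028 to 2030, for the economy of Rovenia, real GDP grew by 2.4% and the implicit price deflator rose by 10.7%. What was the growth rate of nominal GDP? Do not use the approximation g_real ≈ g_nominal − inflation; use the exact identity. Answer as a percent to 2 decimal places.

13.36%

(1 + g_nom) = (1 + g_real)(1 + π) = 1.0240 × 1.1070 = 1.13357.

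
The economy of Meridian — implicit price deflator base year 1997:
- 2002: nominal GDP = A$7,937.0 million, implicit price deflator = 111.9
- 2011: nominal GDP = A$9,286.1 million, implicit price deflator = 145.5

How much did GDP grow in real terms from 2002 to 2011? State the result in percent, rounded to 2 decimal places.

-10.02%

Deflate each year: 2002 → 7937.0/1.119 = 7092.94; 2011 → 9286.1/1.455 = 6382.20.
So real GDP changed by 6382.20/7092.94 − 1 = -0.1002, i.e. -10.02%.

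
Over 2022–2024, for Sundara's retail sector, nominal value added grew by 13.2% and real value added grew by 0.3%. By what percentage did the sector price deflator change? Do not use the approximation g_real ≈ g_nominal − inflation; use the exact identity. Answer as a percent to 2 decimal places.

12.86%

(1 + g_nom) = (1 + g_real)(1 + π), so π = 1.1320 / 1.0030 − 1 = 0.12861.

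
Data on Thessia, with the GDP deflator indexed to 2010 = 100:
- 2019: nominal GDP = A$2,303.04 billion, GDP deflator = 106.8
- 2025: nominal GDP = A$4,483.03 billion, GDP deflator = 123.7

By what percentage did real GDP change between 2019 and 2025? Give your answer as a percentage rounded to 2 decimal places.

68.06%

Deflate each year: 2019 → 2303.04/1.068 = 2156.40; 2025 → 4483.03/1.237 = 3624.11.
So real GDP changed by 3624.11/2156.40 − 1 = 0.6806, i.e. 68.06%.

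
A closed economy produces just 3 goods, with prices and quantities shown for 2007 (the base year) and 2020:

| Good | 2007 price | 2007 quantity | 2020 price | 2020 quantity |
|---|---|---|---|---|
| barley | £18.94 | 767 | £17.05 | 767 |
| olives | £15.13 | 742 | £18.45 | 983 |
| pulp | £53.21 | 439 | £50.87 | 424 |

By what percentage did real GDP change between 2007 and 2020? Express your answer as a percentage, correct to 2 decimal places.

Real GDP 2007 = Nominal GDP 2007 = 18.94·767 + 15.13·742 + 53.21·439 = 49112.63.
Real GDP 2020 (at 2007 prices) = 18.94·767 + 15.13·983 + 53.21·424 = 51960.81.
Real growth = 51960.81/49112.63 − 1 = 0.0580.

5.80%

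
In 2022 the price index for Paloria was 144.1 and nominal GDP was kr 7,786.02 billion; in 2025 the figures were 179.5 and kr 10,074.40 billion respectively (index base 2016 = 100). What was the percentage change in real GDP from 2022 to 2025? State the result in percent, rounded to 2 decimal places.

3.87%

Real GDP 2022 = 7786.02 / 1.441 = 5403.21.
Real GDP 2025 = 10074.40 / 1.795 = 5612.48.
Real growth = 5612.48 / 5403.21 − 1 = 0.0387.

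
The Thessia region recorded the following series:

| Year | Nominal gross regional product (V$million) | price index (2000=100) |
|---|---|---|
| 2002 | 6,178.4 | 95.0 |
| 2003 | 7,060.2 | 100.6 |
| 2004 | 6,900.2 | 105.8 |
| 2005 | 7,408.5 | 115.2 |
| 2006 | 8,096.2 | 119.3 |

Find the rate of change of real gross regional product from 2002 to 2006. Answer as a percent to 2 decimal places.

4.35%

Real gross regional product 2002 = 6178.4/0.950 = 6503.58.
Real gross regional product 2006 = 8096.2/1.193 = 6786.42.
Change = 6786.42/6503.58 − 1 = 0.0435.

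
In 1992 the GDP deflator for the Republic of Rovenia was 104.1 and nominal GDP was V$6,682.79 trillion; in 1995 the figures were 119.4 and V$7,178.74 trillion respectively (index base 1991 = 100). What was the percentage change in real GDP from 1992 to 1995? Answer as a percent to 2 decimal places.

-6.34%

Deflate each year: 1992 → 6682.79/1.041 = 6419.59; 1995 → 7178.74/1.194 = 6012.35.
So real GDP changed by 6012.35/6419.59 − 1 = -0.0634, i.e. -6.34%.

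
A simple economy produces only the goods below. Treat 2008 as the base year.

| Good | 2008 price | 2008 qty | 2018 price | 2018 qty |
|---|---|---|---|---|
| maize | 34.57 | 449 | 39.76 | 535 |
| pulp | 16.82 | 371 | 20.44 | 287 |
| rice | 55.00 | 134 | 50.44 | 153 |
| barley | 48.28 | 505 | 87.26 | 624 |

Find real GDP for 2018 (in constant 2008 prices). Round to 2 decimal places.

61864.01

Real GDP 2018 = Σ (p_2008 × q_2018) = 34.57·535 + 16.82·287 + 55.00·153 + 48.28·624 = 61864.01.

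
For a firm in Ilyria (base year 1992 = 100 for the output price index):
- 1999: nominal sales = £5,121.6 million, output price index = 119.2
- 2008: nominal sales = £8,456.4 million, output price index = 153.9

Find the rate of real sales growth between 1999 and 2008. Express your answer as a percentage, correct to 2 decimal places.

27.88%

Deflate each year: 1999 → 5121.6/1.192 = 4296.64; 2008 → 8456.4/1.539 = 5494.74.
So real sales changed by 5494.74/4296.64 − 1 = 0.2788, i.e. 27.88%.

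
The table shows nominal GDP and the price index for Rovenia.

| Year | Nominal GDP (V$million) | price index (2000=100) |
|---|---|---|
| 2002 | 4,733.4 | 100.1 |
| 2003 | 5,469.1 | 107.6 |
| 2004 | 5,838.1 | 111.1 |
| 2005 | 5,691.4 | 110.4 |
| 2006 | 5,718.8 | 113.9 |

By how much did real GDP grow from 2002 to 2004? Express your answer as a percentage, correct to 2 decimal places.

11.13%

Real GDP 2002 = 4733.4/1.001 = 4728.67.
Real GDP 2004 = 5838.1/1.111 = 5254.82.
Change = 5254.82/4728.67 − 1 = 0.1113.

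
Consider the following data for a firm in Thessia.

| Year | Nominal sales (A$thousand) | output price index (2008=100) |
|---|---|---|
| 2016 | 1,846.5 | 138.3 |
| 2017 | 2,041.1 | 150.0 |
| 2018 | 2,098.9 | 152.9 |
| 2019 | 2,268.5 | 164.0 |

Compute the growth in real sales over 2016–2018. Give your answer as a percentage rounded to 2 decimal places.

2.82%

Real sales 2016 = 1846.5/1.383 = 1335.14.
Real sales 2018 = 2098.9/1.529 = 1372.73.
Change = 1372.73/1335.14 − 1 = 0.0282.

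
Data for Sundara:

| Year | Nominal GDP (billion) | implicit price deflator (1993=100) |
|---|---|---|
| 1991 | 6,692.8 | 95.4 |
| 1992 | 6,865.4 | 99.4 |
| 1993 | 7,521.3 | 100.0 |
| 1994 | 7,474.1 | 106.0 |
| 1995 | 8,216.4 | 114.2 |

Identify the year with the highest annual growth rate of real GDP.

1992: real = 6865.4/0.994 = 6906.84; growth vs 1991 (7015.51) = -1.55%.
1993: real = 7521.3/1.000 = 7521.30; growth vs 1992 (6906.84) = 8.90%.
1994: real = 7474.1/1.060 = 7051.04; growth vs 1993 (7521.30) = -6.25%.
1995: real = 8216.4/1.142 = 7194.75; growth vs 1994 (7051.04) = 2.04%.

1993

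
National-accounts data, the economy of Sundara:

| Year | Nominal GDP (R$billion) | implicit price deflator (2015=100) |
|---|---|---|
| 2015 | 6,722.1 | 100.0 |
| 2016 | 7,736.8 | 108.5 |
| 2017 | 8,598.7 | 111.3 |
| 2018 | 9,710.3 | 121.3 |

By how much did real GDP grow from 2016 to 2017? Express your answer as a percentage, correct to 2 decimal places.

Real GDP 2016 = 7736.8/1.085 = 7130.69.
Real GDP 2017 = 8598.7/1.113 = 7725.70.
Change = 7725.70/7130.69 − 1 = 0.0834.

8.34%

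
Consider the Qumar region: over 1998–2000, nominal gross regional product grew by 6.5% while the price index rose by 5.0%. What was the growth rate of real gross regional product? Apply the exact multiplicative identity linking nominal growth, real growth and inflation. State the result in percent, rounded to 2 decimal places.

(1 + g_nom) = (1 + g_real)(1 + π), so g_real = 1.0650 / 1.0500 − 1 = 0.01429.

1.43%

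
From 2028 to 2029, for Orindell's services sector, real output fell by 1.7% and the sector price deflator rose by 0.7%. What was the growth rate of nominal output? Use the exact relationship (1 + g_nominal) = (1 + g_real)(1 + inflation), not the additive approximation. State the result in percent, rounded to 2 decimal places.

-1.01%

(1 + g_nom) = (1 + g_real)(1 + π) = 0.9830 × 1.0070 = 0.98988.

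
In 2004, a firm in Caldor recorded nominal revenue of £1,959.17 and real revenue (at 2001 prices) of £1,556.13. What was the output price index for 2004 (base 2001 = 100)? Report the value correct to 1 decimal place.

125.9

output price index = (Nominal / Real) × 100 = 1959.17 / 1556.13 × 100 = 125.90.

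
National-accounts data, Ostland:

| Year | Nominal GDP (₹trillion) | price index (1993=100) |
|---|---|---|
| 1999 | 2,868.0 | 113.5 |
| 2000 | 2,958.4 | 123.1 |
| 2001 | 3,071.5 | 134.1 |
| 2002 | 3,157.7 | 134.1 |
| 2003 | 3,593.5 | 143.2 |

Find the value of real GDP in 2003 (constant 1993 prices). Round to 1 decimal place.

₹2,509.4 trillion

Real GDP 2003 = 3593.5 / 1.432 = 2509.43.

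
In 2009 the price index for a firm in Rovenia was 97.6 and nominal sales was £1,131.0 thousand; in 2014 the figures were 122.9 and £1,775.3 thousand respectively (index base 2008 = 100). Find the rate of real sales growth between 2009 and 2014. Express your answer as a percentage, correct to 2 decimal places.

24.65%

Real sales 2009 = 1131.0 / 0.976 = 1158.81.
Real sales 2014 = 1775.3 / 1.229 = 1444.51.
Real growth = 1444.51 / 1158.81 − 1 = 0.2465.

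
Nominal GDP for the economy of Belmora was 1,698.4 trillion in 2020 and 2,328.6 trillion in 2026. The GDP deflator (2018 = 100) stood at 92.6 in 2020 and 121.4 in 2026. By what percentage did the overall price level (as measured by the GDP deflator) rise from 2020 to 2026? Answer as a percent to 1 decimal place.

Price-level change = 121.4 / 92.6 − 1 = 0.3110.

31.1%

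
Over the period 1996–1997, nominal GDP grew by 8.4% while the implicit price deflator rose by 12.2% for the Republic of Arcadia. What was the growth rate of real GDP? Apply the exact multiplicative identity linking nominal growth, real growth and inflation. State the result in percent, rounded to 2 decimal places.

(1 + g_nom) = (1 + g_real)(1 + π), so g_real = 1.0840 / 1.1220 − 1 = -0.03387.

-3.39%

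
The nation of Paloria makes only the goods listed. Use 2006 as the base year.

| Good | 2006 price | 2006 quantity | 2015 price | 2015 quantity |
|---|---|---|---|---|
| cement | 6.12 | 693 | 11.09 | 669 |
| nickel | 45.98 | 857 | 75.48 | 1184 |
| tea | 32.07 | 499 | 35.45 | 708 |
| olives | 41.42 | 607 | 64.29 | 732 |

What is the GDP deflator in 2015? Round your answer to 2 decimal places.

Nominal GDP 2015 = 11.09·669 + 75.48·1184 + 35.45·708 + 64.29·732 = 168946.41.
Real GDP 2015 (at 2006 prices) = 6.12·669 + 45.98·1184 + 32.07·708 + 41.42·732 = 111559.60.
Deflator = Nominal/Real × 100 = 168946.41/111559.60 × 100 = 151.440.

151.44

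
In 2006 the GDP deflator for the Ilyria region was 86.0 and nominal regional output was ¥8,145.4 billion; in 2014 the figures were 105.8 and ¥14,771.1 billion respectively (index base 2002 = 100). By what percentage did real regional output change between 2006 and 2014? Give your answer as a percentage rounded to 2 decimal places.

Real regional output 2006 = 8145.4 / 0.860 = 9471.40.
Real regional output 2014 = 14771.1 / 1.058 = 13961.34.
Real growth = 13961.34 / 9471.40 − 1 = 0.4741.

47.41%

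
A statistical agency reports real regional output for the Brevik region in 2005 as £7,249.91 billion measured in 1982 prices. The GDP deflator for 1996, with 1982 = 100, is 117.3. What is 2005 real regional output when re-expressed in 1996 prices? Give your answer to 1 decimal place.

£8,504.1 billion

Real regional output in 1996 prices = Real regional output in 1982 prices × (P_1996/P_1982) = 7249.91 × 1.173 = 8504.14.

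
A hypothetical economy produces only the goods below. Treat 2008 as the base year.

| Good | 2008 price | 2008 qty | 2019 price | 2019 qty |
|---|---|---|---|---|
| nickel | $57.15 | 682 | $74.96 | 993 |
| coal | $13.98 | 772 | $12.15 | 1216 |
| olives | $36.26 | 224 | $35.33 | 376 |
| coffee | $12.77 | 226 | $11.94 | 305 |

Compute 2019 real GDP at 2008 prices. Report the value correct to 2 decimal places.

Real GDP 2019 = Σ (p_2008 × q_2019) = 57.15·993 + 13.98·1216 + 36.26·376 + 12.77·305 = 91278.24.

$91278.24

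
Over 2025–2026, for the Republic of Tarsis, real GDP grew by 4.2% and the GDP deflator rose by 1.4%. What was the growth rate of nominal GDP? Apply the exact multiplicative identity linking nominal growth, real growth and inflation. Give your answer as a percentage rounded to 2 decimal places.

5.66%

(1 + g_nom) = (1 + g_real)(1 + π) = 1.0420 × 1.0140 = 1.05659.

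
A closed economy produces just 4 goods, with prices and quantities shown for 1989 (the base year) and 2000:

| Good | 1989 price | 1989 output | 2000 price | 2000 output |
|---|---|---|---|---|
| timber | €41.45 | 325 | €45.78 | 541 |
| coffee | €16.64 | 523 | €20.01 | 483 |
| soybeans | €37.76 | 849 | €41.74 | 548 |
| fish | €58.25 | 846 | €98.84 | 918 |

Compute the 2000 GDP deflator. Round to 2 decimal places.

Nominal GDP 2000 = 45.78·541 + 20.01·483 + 41.74·548 + 98.84·918 = 148040.45.
Real GDP 2000 (at 1989 prices) = 41.45·541 + 16.64·483 + 37.76·548 + 58.25·918 = 104627.55.
Deflator = Nominal/Real × 100 = 148040.45/104627.55 × 100 = 141.493.

141.49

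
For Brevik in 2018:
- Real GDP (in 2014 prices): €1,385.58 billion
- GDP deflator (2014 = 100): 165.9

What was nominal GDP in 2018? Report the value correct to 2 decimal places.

Nominal GDP = Real × (GDP deflator/100) = 1385.58 × 1.659 = 2298.68.

€2,298.68 billion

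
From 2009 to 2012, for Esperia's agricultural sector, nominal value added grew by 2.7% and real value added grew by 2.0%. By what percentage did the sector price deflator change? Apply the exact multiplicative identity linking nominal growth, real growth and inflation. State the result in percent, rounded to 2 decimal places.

(1 + g_nom) = (1 + g_real)(1 + π), so π = 1.0270 / 1.0200 − 1 = 0.00686.

0.69%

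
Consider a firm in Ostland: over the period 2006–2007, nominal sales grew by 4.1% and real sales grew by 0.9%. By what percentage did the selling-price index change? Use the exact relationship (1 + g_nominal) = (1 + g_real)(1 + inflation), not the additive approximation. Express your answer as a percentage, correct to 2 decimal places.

(1 + g_nom) = (1 + g_real)(1 + π), so π = 1.0410 / 1.0090 − 1 = 0.03171.

3.17%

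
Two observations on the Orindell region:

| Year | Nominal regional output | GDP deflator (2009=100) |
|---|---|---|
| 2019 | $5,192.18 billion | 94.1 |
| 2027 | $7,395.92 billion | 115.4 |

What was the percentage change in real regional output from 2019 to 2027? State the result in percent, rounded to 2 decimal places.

Real regional output 2019 = 5192.18 / 0.941 = 5517.73.
Real regional output 2027 = 7395.92 / 1.154 = 6408.94.
Real growth = 6408.94 / 5517.73 − 1 = 0.1615.

16.15%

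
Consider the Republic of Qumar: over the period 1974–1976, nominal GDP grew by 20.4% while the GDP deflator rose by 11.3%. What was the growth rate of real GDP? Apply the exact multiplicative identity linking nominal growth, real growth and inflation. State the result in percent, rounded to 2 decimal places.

8.18%

(1 + g_nom) = (1 + g_real)(1 + π), so g_real = 1.2040 / 1.1130 − 1 = 0.08176.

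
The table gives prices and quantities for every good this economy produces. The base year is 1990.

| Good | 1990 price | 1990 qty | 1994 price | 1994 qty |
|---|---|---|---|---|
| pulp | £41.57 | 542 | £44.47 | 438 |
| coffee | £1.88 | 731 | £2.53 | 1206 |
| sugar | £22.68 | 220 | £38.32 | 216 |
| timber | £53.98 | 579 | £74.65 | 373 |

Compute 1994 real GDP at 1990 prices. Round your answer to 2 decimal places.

Real GDP 1994 = Σ (p_1990 × q_1994) = 41.57·438 + 1.88·1206 + 22.68·216 + 53.98·373 = 45508.36.

£45508.36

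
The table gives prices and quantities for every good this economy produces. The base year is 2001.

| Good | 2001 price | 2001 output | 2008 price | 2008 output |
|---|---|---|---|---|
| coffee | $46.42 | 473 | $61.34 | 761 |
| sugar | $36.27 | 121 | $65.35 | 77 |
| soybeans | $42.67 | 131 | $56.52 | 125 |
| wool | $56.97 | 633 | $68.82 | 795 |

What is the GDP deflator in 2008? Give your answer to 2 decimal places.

127.88

Nominal GDP 2008 = 61.34·761 + 65.35·77 + 56.52·125 + 68.82·795 = 113488.59.
Real GDP 2008 (at 2001 prices) = 46.42·761 + 36.27·77 + 42.67·125 + 56.97·795 = 88743.31.
Deflator = Nominal/Real × 100 = 113488.59/88743.31 × 100 = 127.884.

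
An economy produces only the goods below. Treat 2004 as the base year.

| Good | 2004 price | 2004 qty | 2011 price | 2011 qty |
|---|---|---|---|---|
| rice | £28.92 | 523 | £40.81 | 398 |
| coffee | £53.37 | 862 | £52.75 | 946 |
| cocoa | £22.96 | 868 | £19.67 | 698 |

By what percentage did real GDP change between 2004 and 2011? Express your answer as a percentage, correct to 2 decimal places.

Real GDP 2004 = Nominal GDP 2004 = 28.92·523 + 53.37·862 + 22.96·868 = 81059.38.
Real GDP 2011 (at 2004 prices) = 28.92·398 + 53.37·946 + 22.96·698 = 78024.26.
Real growth = 78024.26/81059.38 − 1 = -0.0374.

-3.74%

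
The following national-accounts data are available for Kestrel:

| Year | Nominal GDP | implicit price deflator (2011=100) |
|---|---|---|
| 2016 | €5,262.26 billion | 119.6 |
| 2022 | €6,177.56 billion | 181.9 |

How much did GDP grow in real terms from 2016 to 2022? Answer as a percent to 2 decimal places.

Real GDP 2016 = 5262.26 / 1.196 = 4399.88.
Real GDP 2022 = 6177.56 / 1.819 = 3396.13.
Real growth = 3396.13 / 4399.88 − 1 = -0.2281.

-22.81%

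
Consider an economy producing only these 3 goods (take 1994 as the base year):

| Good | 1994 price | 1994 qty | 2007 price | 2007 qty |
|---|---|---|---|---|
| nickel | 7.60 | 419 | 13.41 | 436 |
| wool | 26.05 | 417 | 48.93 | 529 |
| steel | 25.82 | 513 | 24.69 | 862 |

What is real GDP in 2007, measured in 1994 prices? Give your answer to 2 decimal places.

Real GDP 2007 = Σ (p_1994 × q_2007) = 7.60·436 + 26.05·529 + 25.82·862 = 39350.89.

39350.89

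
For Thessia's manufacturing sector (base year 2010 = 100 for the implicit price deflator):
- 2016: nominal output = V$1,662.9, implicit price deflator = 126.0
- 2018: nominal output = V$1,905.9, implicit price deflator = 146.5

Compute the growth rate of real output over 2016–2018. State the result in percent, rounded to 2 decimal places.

Real output 2016 = 1662.9 / 1.260 = 1319.76.
Real output 2018 = 1905.9 / 1.465 = 1300.96.
Real growth = 1300.96 / 1319.76 − 1 = -0.0142.

-1.42%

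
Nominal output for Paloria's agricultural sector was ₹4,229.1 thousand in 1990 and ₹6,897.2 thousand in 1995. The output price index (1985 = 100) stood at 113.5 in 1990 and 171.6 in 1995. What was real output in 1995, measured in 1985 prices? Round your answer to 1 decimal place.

Real output = Nominal / (output price index/100) = 6897.2 / 1.716 = 4019.35.

₹4,019.3 thousand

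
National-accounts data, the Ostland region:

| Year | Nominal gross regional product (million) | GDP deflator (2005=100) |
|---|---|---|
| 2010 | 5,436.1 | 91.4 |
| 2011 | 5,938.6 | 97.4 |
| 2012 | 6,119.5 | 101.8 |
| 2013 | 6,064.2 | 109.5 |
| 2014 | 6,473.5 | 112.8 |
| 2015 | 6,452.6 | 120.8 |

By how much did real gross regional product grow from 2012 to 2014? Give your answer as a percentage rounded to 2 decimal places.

-4.53%

Real gross regional product 2012 = 6119.5/1.018 = 6011.30.
Real gross regional product 2014 = 6473.5/1.128 = 5738.92.
Change = 5738.92/6011.30 − 1 = -0.0453.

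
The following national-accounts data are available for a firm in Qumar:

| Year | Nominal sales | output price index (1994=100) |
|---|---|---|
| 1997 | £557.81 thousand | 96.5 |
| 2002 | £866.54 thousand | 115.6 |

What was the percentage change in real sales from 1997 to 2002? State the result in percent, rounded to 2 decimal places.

29.68%

Real sales 1997 = 557.81 / 0.965 = 578.04.
Real sales 2002 = 866.54 / 1.156 = 749.60.
Real growth = 749.60 / 578.04 − 1 = 0.2968.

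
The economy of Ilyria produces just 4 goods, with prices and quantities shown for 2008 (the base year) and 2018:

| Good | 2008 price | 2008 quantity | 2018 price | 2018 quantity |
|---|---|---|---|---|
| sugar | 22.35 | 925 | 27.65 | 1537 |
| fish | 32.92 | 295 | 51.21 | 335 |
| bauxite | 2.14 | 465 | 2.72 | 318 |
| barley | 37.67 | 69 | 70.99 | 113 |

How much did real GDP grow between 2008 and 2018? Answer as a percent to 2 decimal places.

Real GDP 2008 = Nominal GDP 2008 = 22.35·925 + 32.92·295 + 2.14·465 + 37.67·69 = 33979.48.
Real GDP 2018 (at 2008 prices) = 22.35·1537 + 32.92·335 + 2.14·318 + 37.67·113 = 50317.38.
Real growth = 50317.38/33979.48 − 1 = 0.4808.

48.08%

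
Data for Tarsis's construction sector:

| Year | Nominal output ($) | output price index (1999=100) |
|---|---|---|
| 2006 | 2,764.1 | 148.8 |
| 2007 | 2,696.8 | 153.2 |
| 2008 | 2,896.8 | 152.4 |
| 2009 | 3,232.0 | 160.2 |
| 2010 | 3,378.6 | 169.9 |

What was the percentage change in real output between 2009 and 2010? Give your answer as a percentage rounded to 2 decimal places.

-1.43%

Real output 2009 = 3232.0/1.602 = 2017.48.
Real output 2010 = 3378.6/1.699 = 1988.58.
Change = 1988.58/2017.48 − 1 = -0.0143.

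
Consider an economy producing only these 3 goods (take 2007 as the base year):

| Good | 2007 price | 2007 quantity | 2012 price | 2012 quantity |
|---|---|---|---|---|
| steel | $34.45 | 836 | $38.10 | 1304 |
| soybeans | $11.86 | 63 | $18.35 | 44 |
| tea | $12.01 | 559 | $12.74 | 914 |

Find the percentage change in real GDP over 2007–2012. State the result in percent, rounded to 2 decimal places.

Real GDP 2007 = Nominal GDP 2007 = 34.45·836 + 11.86·63 + 12.01·559 = 36260.97.
Real GDP 2012 (at 2007 prices) = 34.45·1304 + 11.86·44 + 12.01·914 = 56421.78.
Real growth = 56421.78/36260.97 − 1 = 0.5560.

55.60%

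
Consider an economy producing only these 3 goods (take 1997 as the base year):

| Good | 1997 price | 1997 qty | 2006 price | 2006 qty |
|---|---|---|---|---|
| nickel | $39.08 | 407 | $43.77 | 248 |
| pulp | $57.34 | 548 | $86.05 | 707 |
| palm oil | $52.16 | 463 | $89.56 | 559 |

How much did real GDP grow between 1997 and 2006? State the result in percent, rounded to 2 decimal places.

11.07%

Real GDP 1997 = Nominal GDP 1997 = 39.08·407 + 57.34·548 + 52.16·463 = 71477.96.
Real GDP 2006 (at 1997 prices) = 39.08·248 + 57.34·707 + 52.16·559 = 79388.66.
Real growth = 79388.66/71477.96 − 1 = 0.1107.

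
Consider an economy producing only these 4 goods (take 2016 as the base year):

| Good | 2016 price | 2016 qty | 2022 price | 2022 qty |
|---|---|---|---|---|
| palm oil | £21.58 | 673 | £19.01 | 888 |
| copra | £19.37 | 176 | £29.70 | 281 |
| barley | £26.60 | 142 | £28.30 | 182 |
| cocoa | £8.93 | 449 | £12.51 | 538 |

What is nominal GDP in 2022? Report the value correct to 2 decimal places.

Nominal GDP 2022 = Σ (p_2022 × q_2022) = 19.01·888 + 29.70·281 + 28.30·182 + 12.51·538 = 37107.56.

£37107.56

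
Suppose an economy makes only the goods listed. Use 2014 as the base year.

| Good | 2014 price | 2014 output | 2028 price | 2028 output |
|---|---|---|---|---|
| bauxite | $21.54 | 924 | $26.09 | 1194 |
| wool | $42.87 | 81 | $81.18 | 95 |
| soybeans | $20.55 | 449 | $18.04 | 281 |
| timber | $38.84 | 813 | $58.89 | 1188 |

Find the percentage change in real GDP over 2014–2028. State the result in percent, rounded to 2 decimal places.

27.31%

Real GDP 2014 = Nominal GDP 2014 = 21.54·924 + 42.87·81 + 20.55·449 + 38.84·813 = 64179.30.
Real GDP 2028 (at 2014 prices) = 21.54·1194 + 42.87·95 + 20.55·281 + 38.84·1188 = 81707.88.
Real growth = 81707.88/64179.30 − 1 = 0.2731.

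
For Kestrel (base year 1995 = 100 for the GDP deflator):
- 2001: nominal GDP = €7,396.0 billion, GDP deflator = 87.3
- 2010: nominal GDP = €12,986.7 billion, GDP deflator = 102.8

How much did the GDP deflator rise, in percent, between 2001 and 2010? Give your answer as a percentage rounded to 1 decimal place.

Price-level change = 102.8 / 87.3 − 1 = 0.1775.

17.8%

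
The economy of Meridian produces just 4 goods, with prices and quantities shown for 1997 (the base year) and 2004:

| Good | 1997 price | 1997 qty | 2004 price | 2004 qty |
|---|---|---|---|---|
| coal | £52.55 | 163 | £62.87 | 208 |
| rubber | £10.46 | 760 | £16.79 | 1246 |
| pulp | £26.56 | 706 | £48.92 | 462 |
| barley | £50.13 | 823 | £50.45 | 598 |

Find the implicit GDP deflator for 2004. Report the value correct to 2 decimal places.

Nominal GDP 2004 = 62.87·208 + 16.79·1246 + 48.92·462 + 50.45·598 = 86767.44.
Real GDP 2004 (at 1997 prices) = 52.55·208 + 10.46·1246 + 26.56·462 + 50.13·598 = 66212.02.
Deflator = Nominal/Real × 100 = 86767.44/66212.02 × 100 = 131.045.

131.04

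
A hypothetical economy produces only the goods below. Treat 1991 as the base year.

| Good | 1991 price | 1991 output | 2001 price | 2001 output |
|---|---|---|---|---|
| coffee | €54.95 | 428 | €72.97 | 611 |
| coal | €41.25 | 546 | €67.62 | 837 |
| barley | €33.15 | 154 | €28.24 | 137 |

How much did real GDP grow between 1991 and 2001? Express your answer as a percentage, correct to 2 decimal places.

Real GDP 1991 = Nominal GDP 1991 = 54.95·428 + 41.25·546 + 33.15·154 = 51146.20.
Real GDP 2001 (at 1991 prices) = 54.95·611 + 41.25·837 + 33.15·137 = 72642.25.
Real growth = 72642.25/51146.20 − 1 = 0.4203.

42.03%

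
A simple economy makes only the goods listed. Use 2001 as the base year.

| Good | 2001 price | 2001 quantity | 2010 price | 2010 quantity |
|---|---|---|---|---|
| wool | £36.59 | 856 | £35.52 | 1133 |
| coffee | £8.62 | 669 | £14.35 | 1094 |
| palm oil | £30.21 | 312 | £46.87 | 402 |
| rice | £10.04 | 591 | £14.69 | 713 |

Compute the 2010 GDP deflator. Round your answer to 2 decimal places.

Nominal GDP 2010 = 35.52·1133 + 14.35·1094 + 46.87·402 + 14.69·713 = 85258.77.
Real GDP 2010 (at 2001 prices) = 36.59·1133 + 8.62·1094 + 30.21·402 + 10.04·713 = 70189.69.
Deflator = Nominal/Real × 100 = 85258.77/70189.69 × 100 = 121.469.

121.47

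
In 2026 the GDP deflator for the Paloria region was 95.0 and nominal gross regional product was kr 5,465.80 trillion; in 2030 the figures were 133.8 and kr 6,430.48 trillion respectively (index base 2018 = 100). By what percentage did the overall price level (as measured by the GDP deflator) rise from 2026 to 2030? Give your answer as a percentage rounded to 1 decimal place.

40.8%

Price-level change = 133.8 / 95.0 − 1 = 0.4084.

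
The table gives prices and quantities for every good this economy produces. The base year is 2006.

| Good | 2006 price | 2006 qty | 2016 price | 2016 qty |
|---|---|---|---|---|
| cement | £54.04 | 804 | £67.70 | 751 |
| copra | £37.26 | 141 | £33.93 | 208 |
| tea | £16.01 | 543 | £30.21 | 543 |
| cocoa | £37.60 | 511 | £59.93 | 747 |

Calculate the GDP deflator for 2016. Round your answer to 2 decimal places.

139.90

Nominal GDP 2016 = 67.70·751 + 33.93·208 + 30.21·543 + 59.93·747 = 119071.88.
Real GDP 2016 (at 2006 prices) = 54.04·751 + 37.26·208 + 16.01·543 + 37.60·747 = 85114.75.
Deflator = Nominal/Real × 100 = 119071.88/85114.75 × 100 = 139.896.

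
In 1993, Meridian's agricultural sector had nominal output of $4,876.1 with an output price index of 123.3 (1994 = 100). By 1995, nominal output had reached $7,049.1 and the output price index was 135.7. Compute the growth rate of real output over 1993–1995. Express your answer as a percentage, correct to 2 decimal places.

Deflate each year: 1993 → 4876.1/1.233 = 3954.66; 1995 → 7049.1/1.357 = 5194.62.
So real output changed by 5194.62/3954.66 − 1 = 0.3135, i.e. 31.35%.

31.35%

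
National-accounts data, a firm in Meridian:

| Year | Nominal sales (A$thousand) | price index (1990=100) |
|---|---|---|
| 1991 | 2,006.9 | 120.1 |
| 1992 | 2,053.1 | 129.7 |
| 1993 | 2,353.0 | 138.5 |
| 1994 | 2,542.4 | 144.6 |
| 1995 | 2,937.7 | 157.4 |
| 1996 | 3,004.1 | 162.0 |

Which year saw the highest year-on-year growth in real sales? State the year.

1993

1992: real = 2053.1/1.297 = 1582.96; growth vs 1991 (1671.02) = -5.27%.
1993: real = 2353.0/1.385 = 1698.92; growth vs 1992 (1582.96) = 7.33%.
1994: real = 2542.4/1.446 = 1758.23; growth vs 1993 (1698.92) = 3.49%.
1995: real = 2937.7/1.574 = 1866.39; growth vs 1994 (1758.23) = 6.15%.
1996: real = 3004.1/1.620 = 1854.38; growth vs 1995 (1866.39) = -0.64%.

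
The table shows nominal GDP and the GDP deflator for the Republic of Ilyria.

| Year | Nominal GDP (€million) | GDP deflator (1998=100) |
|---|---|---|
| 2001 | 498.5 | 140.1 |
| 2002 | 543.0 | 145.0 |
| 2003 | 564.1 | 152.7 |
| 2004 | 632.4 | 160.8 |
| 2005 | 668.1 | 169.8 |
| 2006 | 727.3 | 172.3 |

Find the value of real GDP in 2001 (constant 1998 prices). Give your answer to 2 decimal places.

€355.82 million

Real GDP 2001 = 498.5 / 1.401 = 355.82.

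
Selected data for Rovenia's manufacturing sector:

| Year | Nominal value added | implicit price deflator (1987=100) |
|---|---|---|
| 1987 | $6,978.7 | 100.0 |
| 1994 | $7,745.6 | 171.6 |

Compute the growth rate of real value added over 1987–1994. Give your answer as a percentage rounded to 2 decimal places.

Deflate each year: 1987 → 6978.7/1.000 = 6978.70; 1994 → 7745.6/1.716 = 4513.75.
So real value added changed by 4513.75/6978.70 − 1 = -0.3532, i.e. -35.32%.

-35.32%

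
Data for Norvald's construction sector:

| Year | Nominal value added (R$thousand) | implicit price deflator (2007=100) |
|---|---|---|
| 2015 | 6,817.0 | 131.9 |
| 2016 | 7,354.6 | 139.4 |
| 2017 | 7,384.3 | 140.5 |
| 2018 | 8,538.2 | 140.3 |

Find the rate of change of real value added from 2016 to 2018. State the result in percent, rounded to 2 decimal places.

15.35%

Real value added 2016 = 7354.6/1.394 = 5275.90.
Real value added 2018 = 8538.2/1.403 = 6085.67.
Change = 6085.67/5275.90 − 1 = 0.1535.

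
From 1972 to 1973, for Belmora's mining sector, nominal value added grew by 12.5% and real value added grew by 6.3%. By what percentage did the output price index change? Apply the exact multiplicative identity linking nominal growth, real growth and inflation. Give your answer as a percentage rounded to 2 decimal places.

(1 + g_nom) = (1 + g_real)(1 + π), so π = 1.1250 / 1.0630 − 1 = 0.05833.

5.83%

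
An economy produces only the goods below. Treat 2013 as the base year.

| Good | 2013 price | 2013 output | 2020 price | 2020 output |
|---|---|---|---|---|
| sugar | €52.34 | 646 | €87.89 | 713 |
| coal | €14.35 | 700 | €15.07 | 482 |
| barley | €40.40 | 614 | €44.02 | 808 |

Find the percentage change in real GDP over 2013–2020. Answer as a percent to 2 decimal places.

11.97%

Real GDP 2013 = Nominal GDP 2013 = 52.34·646 + 14.35·700 + 40.40·614 = 68662.24.
Real GDP 2020 (at 2013 prices) = 52.34·713 + 14.35·482 + 40.40·808 = 76878.32.
Real growth = 76878.32/68662.24 − 1 = 0.1197.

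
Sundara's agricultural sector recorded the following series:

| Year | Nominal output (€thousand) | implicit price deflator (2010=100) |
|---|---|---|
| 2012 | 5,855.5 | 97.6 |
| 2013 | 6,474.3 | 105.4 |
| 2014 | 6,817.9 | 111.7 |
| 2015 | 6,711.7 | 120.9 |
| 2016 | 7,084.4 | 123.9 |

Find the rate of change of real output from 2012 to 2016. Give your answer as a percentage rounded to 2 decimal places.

Real output 2012 = 5855.5/0.976 = 5999.49.
Real output 2016 = 7084.4/1.239 = 5717.84.
Change = 5717.84/5999.49 − 1 = -0.0469.

-4.69%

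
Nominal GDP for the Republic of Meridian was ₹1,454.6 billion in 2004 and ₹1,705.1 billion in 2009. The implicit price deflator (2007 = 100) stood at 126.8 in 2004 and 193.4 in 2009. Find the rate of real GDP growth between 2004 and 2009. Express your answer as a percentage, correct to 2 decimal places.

Real GDP 2004 = 1454.6 / 1.268 = 1147.16.
Real GDP 2009 = 1705.1 / 1.934 = 881.64.
Real growth = 881.64 / 1147.16 − 1 = -0.2315.

-23.15%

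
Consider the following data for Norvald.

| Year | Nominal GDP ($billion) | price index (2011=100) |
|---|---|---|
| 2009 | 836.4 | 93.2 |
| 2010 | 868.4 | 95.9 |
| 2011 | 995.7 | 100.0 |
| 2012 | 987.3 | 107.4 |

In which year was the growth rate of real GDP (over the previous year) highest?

2011

2010: real = 868.4/0.959 = 905.53; growth vs 2009 (897.42) = 0.90%.
2011: real = 995.7/1.000 = 995.70; growth vs 2010 (905.53) = 9.96%.
2012: real = 987.3/1.074 = 919.27; growth vs 2011 (995.70) = -7.68%.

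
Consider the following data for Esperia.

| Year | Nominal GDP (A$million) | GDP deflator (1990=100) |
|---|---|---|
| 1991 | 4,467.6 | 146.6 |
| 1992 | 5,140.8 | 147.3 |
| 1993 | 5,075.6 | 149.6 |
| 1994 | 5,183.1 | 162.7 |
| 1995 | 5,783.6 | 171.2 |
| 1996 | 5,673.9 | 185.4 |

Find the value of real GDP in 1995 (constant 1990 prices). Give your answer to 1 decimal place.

A$3,378.3 million

Real GDP 1995 = 5783.6 / 1.712 = 3378.27.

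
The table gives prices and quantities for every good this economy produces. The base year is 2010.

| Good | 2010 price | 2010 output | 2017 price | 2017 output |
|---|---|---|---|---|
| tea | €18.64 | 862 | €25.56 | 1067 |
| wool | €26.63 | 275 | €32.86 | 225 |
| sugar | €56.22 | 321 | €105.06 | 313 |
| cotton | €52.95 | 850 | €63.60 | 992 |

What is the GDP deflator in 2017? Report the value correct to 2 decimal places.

Nominal GDP 2017 = 25.56·1067 + 32.86·225 + 105.06·313 + 63.60·992 = 130641.00.
Real GDP 2017 (at 2010 prices) = 18.64·1067 + 26.63·225 + 56.22·313 + 52.95·992 = 96003.89.
Deflator = Nominal/Real × 100 = 130641.00/96003.89 × 100 = 136.079.

136.08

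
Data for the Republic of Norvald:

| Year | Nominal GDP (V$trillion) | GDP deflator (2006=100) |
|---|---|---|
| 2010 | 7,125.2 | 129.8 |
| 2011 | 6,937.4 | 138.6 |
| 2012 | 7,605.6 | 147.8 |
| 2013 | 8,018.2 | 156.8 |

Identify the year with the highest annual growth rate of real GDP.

2012

2011: real = 6937.4/1.386 = 5005.34; growth vs 2010 (5489.37) = -8.82%.
2012: real = 7605.6/1.478 = 5145.87; growth vs 2011 (5005.34) = 2.81%.
2013: real = 8018.2/1.568 = 5113.65; growth vs 2012 (5145.87) = -0.63%.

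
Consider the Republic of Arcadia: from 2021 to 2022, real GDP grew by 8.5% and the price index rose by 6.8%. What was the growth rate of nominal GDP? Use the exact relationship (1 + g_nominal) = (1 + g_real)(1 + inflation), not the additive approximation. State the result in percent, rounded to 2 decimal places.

15.88%

(1 + g_nom) = (1 + g_real)(1 + π) = 1.0850 × 1.0680 = 1.15878.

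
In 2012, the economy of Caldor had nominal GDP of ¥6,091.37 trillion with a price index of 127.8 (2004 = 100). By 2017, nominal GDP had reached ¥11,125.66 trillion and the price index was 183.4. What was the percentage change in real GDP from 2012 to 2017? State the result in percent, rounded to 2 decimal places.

27.27%

Deflate each year: 2012 → 6091.37/1.278 = 4766.33; 2017 → 11125.66/1.834 = 6066.34.
So real GDP changed by 6066.34/4766.33 − 1 = 0.2727, i.e. 27.27%.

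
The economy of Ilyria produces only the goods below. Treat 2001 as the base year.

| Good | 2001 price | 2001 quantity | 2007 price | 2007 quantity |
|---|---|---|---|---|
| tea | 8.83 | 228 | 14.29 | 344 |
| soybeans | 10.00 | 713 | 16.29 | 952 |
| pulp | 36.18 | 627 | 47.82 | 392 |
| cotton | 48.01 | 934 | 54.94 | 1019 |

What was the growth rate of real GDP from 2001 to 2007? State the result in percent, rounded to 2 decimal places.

Real GDP 2001 = Nominal GDP 2001 = 8.83·228 + 10.00·713 + 36.18·627 + 48.01·934 = 76669.44.
Real GDP 2007 (at 2001 prices) = 8.83·344 + 10.00·952 + 36.18·392 + 48.01·1019 = 75662.27.
Real growth = 75662.27/76669.44 − 1 = -0.0131.

-1.31%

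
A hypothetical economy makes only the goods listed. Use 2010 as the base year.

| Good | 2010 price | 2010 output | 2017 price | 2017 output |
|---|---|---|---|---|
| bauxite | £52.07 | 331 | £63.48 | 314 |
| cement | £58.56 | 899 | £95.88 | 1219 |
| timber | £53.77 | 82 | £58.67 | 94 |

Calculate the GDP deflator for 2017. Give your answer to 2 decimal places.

153.39

Nominal GDP 2017 = 63.48·314 + 95.88·1219 + 58.67·94 = 142325.42.
Real GDP 2017 (at 2010 prices) = 52.07·314 + 58.56·1219 + 53.77·94 = 92789.00.
Deflator = Nominal/Real × 100 = 142325.42/92789.00 × 100 = 153.386.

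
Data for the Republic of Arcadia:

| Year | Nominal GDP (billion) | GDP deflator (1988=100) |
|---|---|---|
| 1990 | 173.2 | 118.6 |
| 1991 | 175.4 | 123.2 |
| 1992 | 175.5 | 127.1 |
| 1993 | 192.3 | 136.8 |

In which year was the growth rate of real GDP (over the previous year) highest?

1991: real = 175.4/1.232 = 142.37; growth vs 1990 (146.04) = -2.51%.
1992: real = 175.5/1.271 = 138.08; growth vs 1991 (142.37) = -3.01%.
1993: real = 192.3/1.368 = 140.57; growth vs 1992 (138.08) = 1.80%.

1993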